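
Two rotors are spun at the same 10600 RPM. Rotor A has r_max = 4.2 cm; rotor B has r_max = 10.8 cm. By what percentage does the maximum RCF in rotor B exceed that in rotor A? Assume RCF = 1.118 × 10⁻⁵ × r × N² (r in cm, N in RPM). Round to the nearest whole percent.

157%

At equal RPM, RCF scales linearly with r: ratio = 10.8 / 4.2 = 2.5714.
So rotor B delivers 157.1% more g-force.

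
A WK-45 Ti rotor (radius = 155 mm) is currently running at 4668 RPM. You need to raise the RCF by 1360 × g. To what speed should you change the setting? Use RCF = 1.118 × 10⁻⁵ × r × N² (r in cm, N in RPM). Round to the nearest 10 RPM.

≈ 5440 RPM

r = 155 mm = 15.5 cm
Current RCF = 1.118 × 10⁻⁵ × 15.5 × (4668)² = 1.118 × 10⁻⁵ × 15.5 × 21,790,224 ≈ 3,776 × g
Target RCF = 3,776 + 1,360 = 5,136 × g
N² = 5,136 / (17.329 × 10⁻⁵) = 29,638,179
N ≈ √29,638,179 ≈ 5,444.1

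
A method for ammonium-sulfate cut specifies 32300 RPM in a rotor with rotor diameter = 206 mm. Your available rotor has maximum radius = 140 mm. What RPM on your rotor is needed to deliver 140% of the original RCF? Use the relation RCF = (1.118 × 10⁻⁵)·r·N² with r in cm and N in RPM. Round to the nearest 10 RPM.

32780 RPM

Original rotor: r = 206 mm / 2 = 103 mm = 10.3 cm
RCF_original = 1.118 × 10⁻⁵ × 10.3 × (32300)² = 1.118 × 10⁻⁵ × 10.3 × 1,043,290,000 ≈ 120,139 × g
Target RCF = 1.4 × 120,139 ≈ 168,194.6 × g
Your rotor: r = 140 mm = 14.0 cm
168,194.6 = 1.118 × 10⁻⁵ × 14 × N²
N² = 168,194.6 / (15.652 × 10⁻⁵) = 1,074,588,551
N ≈ √1,074,588,551 ≈ 32,780.9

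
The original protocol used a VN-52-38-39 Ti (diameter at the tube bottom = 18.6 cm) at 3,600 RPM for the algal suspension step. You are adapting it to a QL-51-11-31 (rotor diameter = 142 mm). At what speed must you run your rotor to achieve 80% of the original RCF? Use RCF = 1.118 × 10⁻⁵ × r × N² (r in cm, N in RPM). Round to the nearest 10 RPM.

Original rotor: r = 18.6 / 2 = 9.3 cm
RCF_original = 1.118 × 10⁻⁵ × 9.3 × (3600)² = 1.118 × 10⁻⁵ × 9.3 × 12,960,000 ≈ 1,347.5 × g
Target RCF = 0.8 × 1,347.5 ≈ 1,078 × g
Your rotor: r = 142 mm / 2 = 71 mm = 7.1 cm
1,078 = 1.118 × 10⁻⁵ × 7.1 × N²
N² = 1,078 / (7.9378 × 10⁻⁵) = 13,580,589
N ≈ √13,580,589 ≈ 3,685.2

≈ 3690 RPM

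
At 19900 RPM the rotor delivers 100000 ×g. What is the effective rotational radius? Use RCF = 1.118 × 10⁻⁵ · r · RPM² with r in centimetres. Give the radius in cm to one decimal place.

100000 = 1.118 × 10⁻⁵ × r × (19900)²
r = 100000 / (1.118 × 10⁻⁵ × 396,010,000) = 100000 / 4427.392 ≈ 22.587 cm

22.6 cm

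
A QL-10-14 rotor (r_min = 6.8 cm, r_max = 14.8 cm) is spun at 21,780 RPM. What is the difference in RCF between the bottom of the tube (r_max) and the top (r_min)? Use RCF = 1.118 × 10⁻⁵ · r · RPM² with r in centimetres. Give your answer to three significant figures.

42400 g

RCF_max = 1.118 × 10⁻⁵ × 14.8 × (21780)² = 1.118 × 10⁻⁵ × 14.8 × 474,368,400 ≈ 78,490.9 × g
RCF_min = 1.118 × 10⁻⁵ × 6.8 × (21780)² = 1.118 × 10⁻⁵ × 6.8 × 474,368,400 ≈ 36,063.4 × g
ΔRCF = 78,490.9 − 36,063.4 = 42,427.5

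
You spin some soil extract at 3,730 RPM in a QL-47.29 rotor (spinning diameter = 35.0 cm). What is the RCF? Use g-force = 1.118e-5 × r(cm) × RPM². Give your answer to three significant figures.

≈ 2720 g

r = 35.0 / 2 = 17.5 cm
RCF = 1.118 × 10⁻⁵ × r × N²
RCF = 1.118 × 10⁻⁵ × 17.5 × (3730)² = 1.118 × 10⁻⁵ × 17.5 × 13,912,900 ≈ 2,722.1 × g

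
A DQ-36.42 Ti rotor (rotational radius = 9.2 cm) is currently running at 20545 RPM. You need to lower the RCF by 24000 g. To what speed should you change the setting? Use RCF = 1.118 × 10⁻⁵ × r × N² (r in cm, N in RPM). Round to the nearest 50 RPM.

Current RCF = 1.118 × 10⁻⁵ × 9.2 × (20545)² = 1.118 × 10⁻⁵ × 9.2 × 422,097,025 ≈ 43,415.2 × g
Target RCF = 43,415.2 − 24,000 = 19,415.2 × g
N² = 19,415.2 / (10.2856 × 10⁻⁵) = 188,760,986
N ≈ √188,760,986 ≈ 13,739.0

N₂ ≈ 13750 RPM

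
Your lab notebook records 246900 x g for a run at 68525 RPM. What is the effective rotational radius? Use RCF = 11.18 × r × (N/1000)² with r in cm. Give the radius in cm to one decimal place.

RCF = 11.18 × r × (N/1000)²
246900 = 11.18 × r × (68.525)²
r = 246900 / (11.18 × 4695.675625) = 246900 / 52497.65 ≈ 4.703 cm

r ≈ 4.7 cm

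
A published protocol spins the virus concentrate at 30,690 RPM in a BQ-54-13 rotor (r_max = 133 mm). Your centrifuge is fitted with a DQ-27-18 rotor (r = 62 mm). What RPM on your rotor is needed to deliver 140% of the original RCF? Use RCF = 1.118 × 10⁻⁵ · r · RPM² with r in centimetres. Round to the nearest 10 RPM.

Original rotor: r = 133 mm = 13.3 cm
RCF_original = 1.118 × 10⁻⁵ × 13.3 × (30690)² = 1.118 × 10⁻⁵ × 13.3 × 941,876,100 ≈ 140,051.3 × g
Target RCF = 1.4 × 140,051.3 ≈ 196,071.8 × g
Your rotor: r = 62 mm = 6.2 cm
196,071.8 = 1.118 × 10⁻⁵ × 6.2 × N²
N² = 196,071.8 / (6.9316 × 10⁻⁵) = 2,828,665,820
N ≈ √2,828,665,820 ≈ 53,185.2

≈ 53190 RPM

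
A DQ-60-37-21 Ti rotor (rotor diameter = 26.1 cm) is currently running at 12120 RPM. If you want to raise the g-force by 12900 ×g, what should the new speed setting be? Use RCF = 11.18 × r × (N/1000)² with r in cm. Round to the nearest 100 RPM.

r = 26.1 / 2 = 13.05 cm
Current RCF = 11.18 × 13.05 × (12.12)² = 11.18 × 13.05 × 146.8944 ≈ 21,431.7 × g
Target RCF = 21,431.7 + 12,900 = 34,331.7 × g
(N/1000)² = 34,331.7 / 145.899 = 235.3114
N = 1000 × √235.3114 ≈ 15,339.9

15300 RPM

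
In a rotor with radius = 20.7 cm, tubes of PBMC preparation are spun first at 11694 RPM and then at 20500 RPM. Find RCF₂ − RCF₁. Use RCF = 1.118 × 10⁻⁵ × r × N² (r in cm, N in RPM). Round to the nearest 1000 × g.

≈ 66000 g

RCF₁ = 1.118 × 10⁻⁵ × 20.7 × (11694)² = 1.118 × 10⁻⁵ × 20.7 × 136,749,636 ≈ 31,647.4 × g
RCF₂ = 1.118 × 10⁻⁵ × 20.7 × (20500)² = 1.118 × 10⁻⁵ × 20.7 × 420,250,000 ≈ 97,256.8 × g
Increase = 97,256.8 − 31,647.4 = 65,609.4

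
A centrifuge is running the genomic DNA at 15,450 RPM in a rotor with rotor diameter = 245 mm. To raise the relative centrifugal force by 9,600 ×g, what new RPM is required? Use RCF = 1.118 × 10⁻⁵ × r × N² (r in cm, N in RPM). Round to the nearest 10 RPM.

r = 245 mm / 2 = 122.5 mm = 12.25 cm
Current RCF = 1.118 × 10⁻⁵ × 12.25 × (15450)² = 1.118 × 10⁻⁵ × 12.25 × 238,702,500 ≈ 32,691.5 × g
Target RCF = 32,691.5 + 9,600 = 42,291.5 × g
N² = 42,291.5 / (13.6955 × 10⁻⁵) = 308,798,510
N ≈ √308,798,510 ≈ 17,572.7

17570 RPM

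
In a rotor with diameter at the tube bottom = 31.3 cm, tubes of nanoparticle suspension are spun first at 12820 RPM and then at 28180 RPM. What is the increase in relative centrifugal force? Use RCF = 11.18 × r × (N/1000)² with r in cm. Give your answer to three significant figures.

≈ 110000 ×g

r = 31.3 / 2 = 15.65 cm
RCF₁ = 11.18 × 15.65 × (12.82)² = 11.18 × 15.65 × 164.3524 ≈ 28,756.2 × g
RCF₂ = 11.18 × 15.65 × (28.18)² = 11.18 × 15.65 × 794.1124 ≈ 138,943.5 × g
Increase = 138,943.5 − 28,756.2 = 110,187.3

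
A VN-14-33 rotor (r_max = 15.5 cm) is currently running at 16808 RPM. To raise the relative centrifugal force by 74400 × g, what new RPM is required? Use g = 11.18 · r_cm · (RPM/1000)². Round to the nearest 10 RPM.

N₂ ≈ 26680 RPM

Current RCF = 11.18 × 15.5 × (16.808)² = 11.18 × 15.5 × 282.508864 ≈ 48,956 × g
Target RCF = 48,956 + 74,400 = 123,356 × g
(N/1000)² = 123,356 / 173.29 = 711.8472
N = 1000 × √711.8472 ≈ 26,680.5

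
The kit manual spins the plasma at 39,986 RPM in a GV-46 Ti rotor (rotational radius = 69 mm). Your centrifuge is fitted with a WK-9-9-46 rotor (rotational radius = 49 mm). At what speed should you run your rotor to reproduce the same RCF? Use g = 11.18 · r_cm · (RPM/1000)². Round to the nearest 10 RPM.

Original rotor: r = 69 mm = 6.9 cm
RCF_original = 11.18 × 6.9 × (39.986)² = 11.18 × 6.9 × 1,598.880196 ≈ 123,340.8 × g
Your rotor: r = 49 mm = 4.9 cm
123,340.8 = 11.18 × 4.9 × (N/1000)²
(N/1000)² = 123,340.8 / 54.782 = 2251.484
N = 1000 × √2251.484 ≈ 47,449.8

≈ 47450 RPM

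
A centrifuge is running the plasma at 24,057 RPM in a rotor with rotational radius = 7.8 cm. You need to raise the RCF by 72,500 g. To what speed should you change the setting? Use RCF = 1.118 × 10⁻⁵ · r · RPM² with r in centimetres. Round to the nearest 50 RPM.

Current RCF = 1.118 × 10⁻⁵ × 7.8 × (24057)² = 1.118 × 10⁻⁵ × 7.8 × 578,739,249 ≈ 50,468.4 × g
Target RCF = 50,468.4 + 72,500 = 122,968.4 × g
N² = 122,968.4 / (8.7204 × 10⁻⁵) = 1,410,123,389
N ≈ √1,410,123,389 ≈ 37,551.6

37550 RPM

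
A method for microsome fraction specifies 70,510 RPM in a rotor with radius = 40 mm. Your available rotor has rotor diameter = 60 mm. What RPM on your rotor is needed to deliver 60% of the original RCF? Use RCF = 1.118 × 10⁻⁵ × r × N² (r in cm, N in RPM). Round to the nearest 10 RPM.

Original rotor: r = 40 mm = 4.0 cm
RCF_original = 1.118 × 10⁻⁵ × 4 × (70510)² = 1.118 × 10⁻⁵ × 4 × 4,971,660,100 ≈ 222,332.6 × g
Target RCF = 0.6 × 222,332.6 ≈ 133,399.6 × g
Your rotor: r = 60 mm / 2 = 30 mm = 3 cm
133,399.6 = 1.118 × 10⁻⁵ × 3 × N²
N² = 133,399.6 / (3.354 × 10⁻⁵) = 3,977,328,563
N ≈ √3,977,328,563 ≈ 63,066.1

63070 RPM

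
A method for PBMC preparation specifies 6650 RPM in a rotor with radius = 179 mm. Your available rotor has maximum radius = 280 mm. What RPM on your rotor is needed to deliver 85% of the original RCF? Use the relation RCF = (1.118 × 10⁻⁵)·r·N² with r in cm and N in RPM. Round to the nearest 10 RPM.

Original rotor: r = 179 mm = 17.9 cm
RCF = 1.118 × 10⁻⁵ × r × N²
RCF_original = 1.118 × 10⁻⁵ × 17.9 × (6650)² = 1.118 × 10⁻⁵ × 17.9 × 44,222,500 ≈ 8,849.9 × g
Target RCF = 0.85 × 8,849.9 ≈ 7,522.4 × g
Your rotor: r = 280 mm = 28.0 cm
7,522.4 = 1.118 × 10⁻⁵ × 28 × N²
N² = 7,522.4 / (31.304 × 10⁻⁵) = 24,030,156
N ≈ √24,030,156 ≈ 4,902.1

≈ 4900 RPM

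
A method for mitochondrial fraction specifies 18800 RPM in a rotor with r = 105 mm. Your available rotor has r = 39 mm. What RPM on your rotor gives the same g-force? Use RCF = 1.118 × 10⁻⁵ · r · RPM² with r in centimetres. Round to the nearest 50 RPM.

30850 RPM

Original rotor: r = 105 mm = 10.5 cm
RCF = 1.118 × 10⁻⁵ × r × N²
RCF_original = 1.118 × 10⁻⁵ × 10.5 × (18800)² = 1.118 × 10⁻⁵ × 10.5 × 353,440,000 ≈ 41,490.3 × g
Your rotor: r = 39 mm = 3.9 cm
41,490.3 = 1.118 × 10⁻⁵ × 3.9 × N²
N² = 41,490.3 / (4.3602 × 10⁻⁵) = 951,568,735
N ≈ √951,568,735 ≈ 30,847.5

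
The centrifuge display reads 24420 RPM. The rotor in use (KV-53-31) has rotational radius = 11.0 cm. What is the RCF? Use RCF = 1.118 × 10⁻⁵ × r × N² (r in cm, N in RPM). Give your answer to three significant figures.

≈ 73300 x g

RCF = 1.118 × 10⁻⁵ × 11 × (24420)² = 1.118 × 10⁻⁵ × 11 × 596,336,400 ≈ 73,337.5 × g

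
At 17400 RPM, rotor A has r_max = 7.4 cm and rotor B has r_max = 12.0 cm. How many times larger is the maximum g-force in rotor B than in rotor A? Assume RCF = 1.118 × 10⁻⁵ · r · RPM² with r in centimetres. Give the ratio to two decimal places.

At fixed N, RCF ∝ r, so RCF_B/RCF_A = r_B/r_A = 12.0 / 7.4 = 1.6216.

1.62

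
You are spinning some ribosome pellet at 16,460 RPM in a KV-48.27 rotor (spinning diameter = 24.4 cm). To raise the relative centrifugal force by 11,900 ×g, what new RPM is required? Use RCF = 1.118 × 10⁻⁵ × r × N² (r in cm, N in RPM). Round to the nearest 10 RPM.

18930 RPM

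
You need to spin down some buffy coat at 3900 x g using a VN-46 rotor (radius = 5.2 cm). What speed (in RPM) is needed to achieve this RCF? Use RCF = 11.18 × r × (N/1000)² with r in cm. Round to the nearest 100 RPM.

N ≈ 8200 RPM

3,900 = 11.18 × 5.2 × (N/1000)²
(N/1000)² = 3,900 / 58.136 = 67.08408
N = 1000 × √67.08408 ≈ 8,190.5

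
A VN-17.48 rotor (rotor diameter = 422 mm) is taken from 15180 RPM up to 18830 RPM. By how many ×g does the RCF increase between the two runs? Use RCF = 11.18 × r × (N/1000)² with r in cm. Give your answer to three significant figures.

≈ 29300 ×g

r = 422 mm / 2 = 211 mm = 21.1 cm
RCF₁ = 11.18 × 21.1 × (15.18)² = 11.18 × 21.1 × 230.4324 ≈ 54,358.5 × g
RCF₂ = 11.18 × 21.1 × (18.83)² = 11.18 × 21.1 × 354.5689 ≈ 83,642.1 × g
Increase = 83,642.1 − 54,358.5 = 29,283.6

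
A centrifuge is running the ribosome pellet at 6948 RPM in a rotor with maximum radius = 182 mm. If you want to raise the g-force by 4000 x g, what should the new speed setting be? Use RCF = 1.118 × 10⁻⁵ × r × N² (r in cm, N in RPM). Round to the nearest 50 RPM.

r = 182 mm = 18.2 cm
Current RCF = 1.118 × 10⁻⁵ × 18.2 × (6948)² = 1.118 × 10⁻⁵ × 18.2 × 48,274,704 ≈ 9,822.7 × g
Target RCF = 9,822.7 + 4,000 = 13,822.7 × g
N² = 13,822.7 / (20.3476 × 10⁻⁵) = 67,932,827
N ≈ √67,932,827 ≈ 8,242.1

≈ 8250 RPM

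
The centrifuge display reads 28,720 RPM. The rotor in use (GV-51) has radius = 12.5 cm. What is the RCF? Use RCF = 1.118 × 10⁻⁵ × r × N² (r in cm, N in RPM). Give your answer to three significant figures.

115000 × g

RCF = 1.118 × 10⁻⁵ × r × N²
RCF = 1.118 × 10⁻⁵ × 12.5 × (28720)² = 1.118 × 10⁻⁵ × 12.5 × 824,838,400 ≈ 115,271.2 × g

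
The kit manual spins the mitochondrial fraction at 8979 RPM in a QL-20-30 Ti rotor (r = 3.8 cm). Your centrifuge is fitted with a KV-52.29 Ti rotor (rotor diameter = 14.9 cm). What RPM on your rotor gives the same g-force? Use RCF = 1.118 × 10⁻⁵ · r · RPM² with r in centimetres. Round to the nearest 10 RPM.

≈ 6410 RPM

RCF_original = 1.118 × 10⁻⁵ × 3.8 × (8979)² = 1.118 × 10⁻⁵ × 3.8 × 80,622,441 ≈ 3,425.2 × g
Your rotor: r = 14.9 / 2 = 7.45 cm
3,425.2 = 1.118 × 10⁻⁵ × 7.45 × N²
N² = 3,425.2 / (8.3291 × 10⁻⁵) = 41,123,291
N ≈ √41,123,291 ≈ 6,412.7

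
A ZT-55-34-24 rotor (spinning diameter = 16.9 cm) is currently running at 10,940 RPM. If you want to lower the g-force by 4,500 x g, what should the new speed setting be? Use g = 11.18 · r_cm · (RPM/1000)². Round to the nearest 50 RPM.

r = 16.9 / 2 = 8.45 cm
Current RCF = 11.18 × 8.45 × (10.94)² = 11.18 × 8.45 × 119.6836 ≈ 11,306.6 × g
Target RCF = 11,306.6 − 4,500 = 6,806.6 × g
(N/1000)² = 6,806.6 / 94.471 = 72.04962
N = 1000 × √72.04962 ≈ 8,488.2

N₂ ≈ 8500 RPM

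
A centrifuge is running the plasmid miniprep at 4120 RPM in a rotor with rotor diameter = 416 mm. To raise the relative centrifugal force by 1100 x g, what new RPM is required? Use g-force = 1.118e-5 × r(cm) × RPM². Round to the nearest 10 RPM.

r = 416 mm / 2 = 208 mm = 20.8 cm
Current RCF = 1.118 × 10⁻⁵ × 20.8 × (4120)² = 1.118 × 10⁻⁵ × 20.8 × 16,974,400 ≈ 3,947.3 × g
Target RCF = 3,947.3 + 1,100 = 5,047.3 × g
N² = 5,047.3 / (23.2544 × 10⁻⁵) = 21,704,710
N ≈ √21,704,710 ≈ 4,658.8

N₂ ≈ 4660 RPM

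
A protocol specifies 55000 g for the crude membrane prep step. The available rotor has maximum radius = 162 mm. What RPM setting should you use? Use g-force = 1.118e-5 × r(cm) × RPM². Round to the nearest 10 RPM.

r = 162 mm = 16.2 cm
RCF = 1.118 × 10⁻⁵ × r × N²
55,000 = 1.118 × 10⁻⁵ × 16.2 × N²
N² = 55,000 / (18.1116 × 10⁻⁵) = 303,672,784
N ≈ √303,672,784 ≈ 17,426.2

17430 RPM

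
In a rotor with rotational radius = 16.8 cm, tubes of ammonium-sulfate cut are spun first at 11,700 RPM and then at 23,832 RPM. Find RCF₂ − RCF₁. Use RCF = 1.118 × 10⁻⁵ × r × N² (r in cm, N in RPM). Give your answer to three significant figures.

RCF₁ = 1.118 × 10⁻⁵ × 16.8 × (11700)² = 1.118 × 10⁻⁵ × 16.8 × 136,890,000 ≈ 25,711.2 × g
RCF₂ = 1.118 × 10⁻⁵ × 16.8 × (23832)² = 1.118 × 10⁻⁵ × 16.8 × 567,964,224 ≈ 106,677.3 × g
Increase = 106,677.3 − 25,711.2 = 80,966.1

81000 x g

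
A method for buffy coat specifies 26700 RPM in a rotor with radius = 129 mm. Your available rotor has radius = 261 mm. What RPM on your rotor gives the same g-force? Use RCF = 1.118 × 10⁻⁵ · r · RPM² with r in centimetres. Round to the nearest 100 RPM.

Original rotor: r = 129 mm = 12.9 cm
RCF_original = 1.118 × 10⁻⁵ × 12.9 × (26700)² = 1.118 × 10⁻⁵ × 12.9 × 712,890,000 ≈ 102,814.4 × g
Your rotor: r = 261 mm = 26.1 cm
102,814.4 = 1.118 × 10⁻⁵ × 26.1 × N²
N² = 102,814.4 / (29.1798 × 10⁻⁵) = 352,347,857
N ≈ √352,347,857 ≈ 18,770.9

≈ 18800 RPM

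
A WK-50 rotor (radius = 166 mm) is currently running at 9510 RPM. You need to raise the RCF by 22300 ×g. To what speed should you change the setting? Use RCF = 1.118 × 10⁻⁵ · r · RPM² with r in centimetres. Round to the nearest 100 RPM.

r = 166 mm = 16.6 cm
Current RCF = 1.118 × 10⁻⁵ × 16.6 × (9510)² = 1.118 × 10⁻⁵ × 16.6 × 90,440,100 ≈ 16,784.6 × g
Target RCF = 16,784.6 + 22,300 = 39,084.6 × g
N² = 39,084.6 / (18.5588 × 10⁻⁵) = 210,598,746
N ≈ √210,598,746 ≈ 14,512.0

≈ 14500 RPM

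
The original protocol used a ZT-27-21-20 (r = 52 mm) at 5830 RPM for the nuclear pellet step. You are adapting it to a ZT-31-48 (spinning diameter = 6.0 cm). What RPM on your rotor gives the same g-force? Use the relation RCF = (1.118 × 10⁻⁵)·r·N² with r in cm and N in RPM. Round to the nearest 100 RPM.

Original rotor: r = 52 mm = 5.2 cm
RCF_original = 1.118 × 10⁻⁵ × 5.2 × (5830)² = 1.118 × 10⁻⁵ × 5.2 × 33,988,900 ≈ 1,976 × g
Your rotor: r = 6.0 / 2 = 3 cm
1,976 = 1.118 × 10⁻⁵ × 3 × N²
N² = 1,976 / (3.354 × 10⁻⁵) = 58,914,729
N ≈ √58,914,729 ≈ 7,675.6

≈ 7700 RPM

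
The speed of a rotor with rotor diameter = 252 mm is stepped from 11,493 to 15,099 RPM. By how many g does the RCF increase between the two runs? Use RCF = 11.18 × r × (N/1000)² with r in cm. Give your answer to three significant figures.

r = 252 mm / 2 = 126 mm = 12.6 cm
RCF₁ = 11.18 × 12.6 × (11.493)² = 11.18 × 12.6 × 132.089049 ≈ 18,607.1 × g
RCF₂ = 11.18 × 12.6 × (15.099)² = 11.18 × 12.6 × 227.979801 ≈ 32,115.1 × g
Increase = 32,115.1 − 18,607.1 = 13,508

13500 g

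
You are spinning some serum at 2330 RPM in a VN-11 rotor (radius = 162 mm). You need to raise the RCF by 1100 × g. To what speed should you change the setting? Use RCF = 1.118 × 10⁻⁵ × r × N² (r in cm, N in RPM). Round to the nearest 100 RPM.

r = 162 mm = 16.2 cm
Current RCF = 1.118 × 10⁻⁵ × 16.2 × (2330)² = 1.118 × 10⁻⁵ × 16.2 × 5,428,900 ≈ 983.3 × g
Target RCF = 983.3 + 1,100 = 2,083.3 × g
N² = 2,083.3 / (18.1116 × 10⁻⁵) = 11,502,573
N ≈ √11,502,573 ≈ 3,391.5

3400 RPM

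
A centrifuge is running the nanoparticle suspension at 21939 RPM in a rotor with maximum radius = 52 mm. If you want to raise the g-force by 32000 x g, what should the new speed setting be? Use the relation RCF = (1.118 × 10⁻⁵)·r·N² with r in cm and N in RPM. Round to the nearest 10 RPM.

N₂ ≈ 32120 RPM

r = 52 mm = 5.2 cm
Current RCF = 1.118 × 10⁻⁵ × 5.2 × (21939)² = 1.118 × 10⁻⁵ × 5.2 × 481,319,721 ≈ 27,982 × g
Target RCF = 27,982 + 32,000 = 59,982 × g
N² = 59,982 / (5.8136 × 10⁻⁵) = 1,031,753,131
N ≈ √1,031,753,131 ≈ 32,120.9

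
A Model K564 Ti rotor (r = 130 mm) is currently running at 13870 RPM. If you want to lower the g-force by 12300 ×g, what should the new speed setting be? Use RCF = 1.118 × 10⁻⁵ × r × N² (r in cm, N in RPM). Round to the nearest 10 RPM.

r = 130 mm = 13.0 cm
Current RCF = 1.118 × 10⁻⁵ × 13 × (13870)² = 1.118 × 10⁻⁵ × 13 × 192,376,900 ≈ 27,960.1 × g
Target RCF = 27,960.1 − 12,300 = 15,660.1 × g
N² = 15,660.1 / (14.534 × 10⁻⁵) = 107,748,039
N ≈ √107,748,039 ≈ 10,380.2

N₂ ≈ 10380 RPM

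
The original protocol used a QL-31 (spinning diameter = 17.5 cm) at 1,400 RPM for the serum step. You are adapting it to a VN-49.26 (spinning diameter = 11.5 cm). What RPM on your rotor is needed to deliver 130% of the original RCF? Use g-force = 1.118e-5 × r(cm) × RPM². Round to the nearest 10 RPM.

Original rotor: r = 17.5 / 2 = 8.75 cm
RCF = 1.118 × 10⁻⁵ × r × N²
RCF_original = 1.118 × 10⁻⁵ × 8.75 × (1400)² = 1.118 × 10⁻⁵ × 8.75 × 1,960,000 ≈ 191.7 × g
Target RCF = 1.3 × 191.7 ≈ 249.2 × g
Your rotor: r = 11.5 / 2 = 5.75 cm
249.2 = 1.118 × 10⁻⁵ × 5.75 × N²
N² = 249.2 / (6.4285 × 10⁻⁵) = 3,876,488
N ≈ √3,876,488 ≈ 1,968.9

1970 RPM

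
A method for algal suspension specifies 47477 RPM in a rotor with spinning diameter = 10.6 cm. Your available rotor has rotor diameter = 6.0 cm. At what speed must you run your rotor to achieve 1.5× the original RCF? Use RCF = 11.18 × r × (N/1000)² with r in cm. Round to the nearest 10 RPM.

Original rotor: r = 10.6 / 2 = 5.3 cm
RCF_original = 11.18 × 5.3 × (47.477)² = 11.18 × 5.3 × 2,254.065529 ≈ 133,562.4 × g
Target RCF = 1.5 × 133,562.4 ≈ 200,343.6 × g
Your rotor: r = 6.0 / 2 = 3 cm
200,343.6 = 11.18 × 3 × (N/1000)²
(N/1000)² = 200,343.6 / 33.54 = 5973.274
N = 1000 × √5973.274 ≈ 77,287.0

77290 RPM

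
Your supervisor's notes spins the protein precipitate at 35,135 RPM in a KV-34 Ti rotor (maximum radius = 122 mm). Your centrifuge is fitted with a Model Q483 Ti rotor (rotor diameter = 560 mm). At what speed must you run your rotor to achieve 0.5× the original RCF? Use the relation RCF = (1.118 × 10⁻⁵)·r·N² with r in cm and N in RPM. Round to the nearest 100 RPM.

≈ 16400 RPM

Original rotor: r = 122 mm = 12.2 cm
RCF_original = 1.118 × 10⁻⁵ × 12.2 × (35135)² = 1.118 × 10⁻⁵ × 12.2 × 1,234,468,225 ≈ 168,376.5 × g
Target RCF = 0.5 × 168,376.5 ≈ 84,188.2 × g
Your rotor: r = 560 mm / 2 = 280 mm = 28 cm
84,188.2 = 1.118 × 10⁻⁵ × 28 × N²
N² = 84,188.2 / (31.304 × 10⁻⁵) = 268,937,516
N ≈ √268,937,516 ≈ 16,399.3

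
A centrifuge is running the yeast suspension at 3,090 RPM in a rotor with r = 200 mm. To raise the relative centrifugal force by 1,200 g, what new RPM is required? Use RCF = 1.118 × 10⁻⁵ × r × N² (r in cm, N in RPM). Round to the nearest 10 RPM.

N₂ ≈ 3860 RPM

r = 200 mm = 20.0 cm
Current RCF = 1.118 × 10⁻⁵ × 20 × (3090)² = 1.118 × 10⁻⁵ × 20 × 9,548,100 ≈ 2,135 × g
Target RCF = 2,135 + 1,200 = 3,335 × g
N² = 3,335 / (22.36 × 10⁻⁵) = 14,915,027
N ≈ √14,915,027 ≈ 3,862.0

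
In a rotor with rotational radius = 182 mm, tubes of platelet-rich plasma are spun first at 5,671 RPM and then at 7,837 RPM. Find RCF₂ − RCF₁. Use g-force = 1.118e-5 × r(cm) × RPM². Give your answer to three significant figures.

r = 182 mm = 18.2 cm
RCF₁ = 1.118 × 10⁻⁵ × 18.2 × (5671)² = 1.118 × 10⁻⁵ × 18.2 × 32,160,241 ≈ 6,543.8 × g
RCF₂ = 1.118 × 10⁻⁵ × 18.2 × (7837)² = 1.118 × 10⁻⁵ × 18.2 × 61,418,569 ≈ 12,497.2 × g
Increase = 12,497.2 − 6,543.8 = 5,953.4

5950 × g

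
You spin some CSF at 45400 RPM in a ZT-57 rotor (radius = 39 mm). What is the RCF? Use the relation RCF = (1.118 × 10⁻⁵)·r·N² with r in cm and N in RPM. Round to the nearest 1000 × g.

r = 39 mm = 3.9 cm
RCF = 1.118 × 10⁻⁵ × r × N²
RCF = 1.118 × 10⁻⁵ × 3.9 × (45400)² = 1.118 × 10⁻⁵ × 3.9 × 2,061,160,000 ≈ 89,870.7 × g

RCF ≈ 90000 x g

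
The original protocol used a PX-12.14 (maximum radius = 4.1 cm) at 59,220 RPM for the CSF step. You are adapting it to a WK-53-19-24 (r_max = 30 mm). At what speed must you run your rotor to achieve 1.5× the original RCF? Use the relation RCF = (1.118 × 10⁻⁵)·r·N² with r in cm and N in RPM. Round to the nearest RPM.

RCF_original = 1.118 × 10⁻⁵ × 4.1 × (59220)² = 1.118 × 10⁻⁵ × 4.1 × 3,507,008,400 ≈ 160,754.3 × g
Target RCF = 1.5 × 160,754.3 ≈ 241,131.4 × g
Your rotor: r = 30 mm = 3.0 cm
241,131.4 = 1.118 × 10⁻⁵ × 3 × N²
N² = 241,131.4 / (3.354 × 10⁻⁵) = 7,189,367,919
N ≈ √7,189,367,919 ≈ 84,790.1

≈ 84790 RPM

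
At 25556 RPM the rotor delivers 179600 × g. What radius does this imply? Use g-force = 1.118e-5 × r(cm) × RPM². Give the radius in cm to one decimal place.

RCF = 1.118 × 10⁻⁵ × r × N²
179600 = 1.118 × 10⁻⁵ × r × (25556)²
r = 179600 / (1.118 × 10⁻⁵ × 653,109,136) = 179600 / 7301.76 ≈ 24.597 cm

24.6 cm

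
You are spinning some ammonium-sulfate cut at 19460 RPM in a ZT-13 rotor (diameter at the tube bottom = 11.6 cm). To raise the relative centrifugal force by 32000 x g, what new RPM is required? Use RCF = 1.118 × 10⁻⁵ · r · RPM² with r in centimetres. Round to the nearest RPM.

r = 11.6 / 2 = 5.8 cm
Current RCF = 1.118 × 10⁻⁵ × 5.8 × (19460)² = 1.118 × 10⁻⁵ × 5.8 × 378,691,600 ≈ 24,555.9 × g
Target RCF = 24,555.9 + 32,000 = 56,555.9 × g
N² = 56,555.9 / (6.4844 × 10⁻⁵) = 872,184,011
N ≈ √872,184,011 ≈ 29,532.8

≈ 29533 RPM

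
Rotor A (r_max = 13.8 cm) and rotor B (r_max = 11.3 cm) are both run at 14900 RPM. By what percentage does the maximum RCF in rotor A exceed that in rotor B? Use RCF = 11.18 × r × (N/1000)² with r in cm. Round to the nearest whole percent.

22%

At equal RPM, RCF scales linearly with r: ratio = 13.8 / 11.3 = 1.2212.
So rotor A delivers 22.1% more g-force.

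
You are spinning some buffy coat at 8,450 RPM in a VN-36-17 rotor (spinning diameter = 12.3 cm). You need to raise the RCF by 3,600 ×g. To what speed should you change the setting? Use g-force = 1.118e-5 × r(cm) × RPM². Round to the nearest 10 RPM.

11120 RPM

r = 12.3 / 2 = 6.15 cm
Current RCF = 1.118 × 10⁻⁵ × 6.15 × (8450)² = 1.118 × 10⁻⁵ × 6.15 × 71,402,500 ≈ 4,909.4 × g
Target RCF = 4,909.4 + 3,600 = 8,509.4 × g
N² = 8,509.4 / (6.8757 × 10⁻⁵) = 123,760,490
N ≈ √123,760,490 ≈ 11,124.8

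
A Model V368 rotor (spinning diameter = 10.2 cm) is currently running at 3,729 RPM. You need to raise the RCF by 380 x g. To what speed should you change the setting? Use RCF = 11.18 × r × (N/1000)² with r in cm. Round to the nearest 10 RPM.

r = 10.2 / 2 = 5.1 cm
Current RCF = 11.18 × 5.1 × (3.729)² = 11.18 × 5.1 × 13.905441 ≈ 792.9 × g
Target RCF = 792.9 + 380 = 1,172.9 × g
(N/1000)² = 1,172.9 / 57.018 = 20.5707
N = 1000 × √20.5707 ≈ 4,535.5

≈ 4540 RPM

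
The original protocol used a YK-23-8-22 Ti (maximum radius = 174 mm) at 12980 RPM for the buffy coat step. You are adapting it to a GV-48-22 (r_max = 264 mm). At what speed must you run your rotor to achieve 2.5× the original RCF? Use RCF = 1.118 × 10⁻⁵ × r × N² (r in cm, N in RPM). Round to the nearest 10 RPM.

Original rotor: r = 174 mm = 17.4 cm
RCF = 1.118 × 10⁻⁵ × r × N²
RCF_original = 1.118 × 10⁻⁵ × 17.4 × (12980)² = 1.118 × 10⁻⁵ × 17.4 × 168,480,400 ≈ 32,774.8 × g
Target RCF = 2.5 × 32,774.8 ≈ 81,937 × g
Your rotor: r = 264 mm = 26.4 cm
81,937 = 1.118 × 10⁻⁵ × 26.4 × N²
N² = 81,937 / (29.5152 × 10⁻⁵) = 277,609,503
N ≈ √277,609,503 ≈ 16,661.6

≈ 16660 RPM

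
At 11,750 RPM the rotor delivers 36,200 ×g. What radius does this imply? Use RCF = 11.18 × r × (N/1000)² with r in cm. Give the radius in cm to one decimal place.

23.5 cm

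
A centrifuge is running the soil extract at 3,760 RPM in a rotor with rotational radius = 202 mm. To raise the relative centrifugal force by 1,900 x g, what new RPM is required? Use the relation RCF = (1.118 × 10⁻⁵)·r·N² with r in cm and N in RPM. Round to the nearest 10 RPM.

N₂ ≈ 4750 RPM

r = 202 mm = 20.2 cm
Current RCF = 1.118 × 10⁻⁵ × 20.2 × (3760)² = 1.118 × 10⁻⁵ × 20.2 × 14,137,600 ≈ 3,192.8 × g
Target RCF = 3,192.8 + 1,900 = 5,092.8 × g
N² = 5,092.8 / (22.5836 × 10⁻⁵) = 22,550,878
N ≈ √22,550,878 ≈ 4,748.8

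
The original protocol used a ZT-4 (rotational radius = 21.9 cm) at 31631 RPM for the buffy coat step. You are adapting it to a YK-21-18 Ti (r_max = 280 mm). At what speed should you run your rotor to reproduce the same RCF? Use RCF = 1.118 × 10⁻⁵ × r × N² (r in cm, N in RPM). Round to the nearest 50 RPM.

27950 RPM

RCF_original = 1.118 × 10⁻⁵ × 21.9 × (31631)² = 1.118 × 10⁻⁵ × 21.9 × 1,000,520,161 ≈ 244,969.4 × g
Your rotor: r = 280 mm = 28.0 cm
244,969.4 = 1.118 × 10⁻⁵ × 28 × N²
N² = 244,969.4 / (31.304 × 10⁻⁵) = 782,549,834
N ≈ √782,549,834 ≈ 27,974.1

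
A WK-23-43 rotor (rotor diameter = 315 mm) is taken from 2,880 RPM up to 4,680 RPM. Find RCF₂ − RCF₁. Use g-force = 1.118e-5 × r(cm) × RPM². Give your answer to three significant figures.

r = 315 mm / 2 = 157.5 mm = 15.75 cm
RCF₁ = 1.118 × 10⁻⁵ × 15.75 × (2880)² = 1.118 × 10⁻⁵ × 15.75 × 8,294,400 ≈ 1,460.5 × g
RCF₂ = 1.118 × 10⁻⁵ × 15.75 × (4680)² = 1.118 × 10⁻⁵ × 15.75 × 21,902,400 ≈ 3,856.7 × g
Increase = 3,856.7 − 1,460.5 = 2,396.2

≈ 2400 × g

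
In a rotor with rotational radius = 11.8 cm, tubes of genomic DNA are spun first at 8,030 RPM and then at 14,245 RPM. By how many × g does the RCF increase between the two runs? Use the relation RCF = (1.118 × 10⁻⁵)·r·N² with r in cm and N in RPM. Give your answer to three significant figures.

18300 × g

RCF₁ = 1.118 × 10⁻⁵ × 11.8 × (8030)² = 1.118 × 10⁻⁵ × 11.8 × 64,480,900 ≈ 8,506.6 × g
RCF₂ = 1.118 × 10⁻⁵ × 11.8 × (14245)² = 1.118 × 10⁻⁵ × 11.8 × 202,920,025 ≈ 26,770 × g
Increase = 26,770 − 8,506.6 = 18,263.4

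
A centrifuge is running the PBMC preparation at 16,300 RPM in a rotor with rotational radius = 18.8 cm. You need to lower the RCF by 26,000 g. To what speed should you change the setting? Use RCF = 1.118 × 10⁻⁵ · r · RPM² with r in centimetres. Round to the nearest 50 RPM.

N₂ ≈ 11900 RPM

Current RCF = 1.118 × 10⁻⁵ × 18.8 × (16300)² = 1.118 × 10⁻⁵ × 18.8 × 265,690,000 ≈ 55,843.8 × g
Target RCF = 55,843.8 − 26,000 = 29,843.8 × g
N² = 29,843.8 / (21.0184 × 10⁻⁵) = 141,988,924
N ≈ √141,988,924 ≈ 11,915.9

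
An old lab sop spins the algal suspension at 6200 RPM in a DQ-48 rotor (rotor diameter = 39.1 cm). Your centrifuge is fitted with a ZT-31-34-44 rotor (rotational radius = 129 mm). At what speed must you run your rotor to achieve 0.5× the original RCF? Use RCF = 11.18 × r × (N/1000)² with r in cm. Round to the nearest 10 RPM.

≈ 5400 RPM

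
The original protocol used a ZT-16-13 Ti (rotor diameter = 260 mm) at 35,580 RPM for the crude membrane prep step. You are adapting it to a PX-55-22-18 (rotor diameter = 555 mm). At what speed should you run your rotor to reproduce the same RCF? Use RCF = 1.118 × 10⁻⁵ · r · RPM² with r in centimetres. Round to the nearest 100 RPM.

24400 RPM

Original rotor: r = 260 mm / 2 = 130 mm = 13 cm
RCF_original = 1.118 × 10⁻⁵ × 13 × (35580)² = 1.118 × 10⁻⁵ × 13 × 1,265,936,400 ≈ 183,991.2 × g
Your rotor: r = 555 mm / 2 = 277.5 mm = 27.75 cm
183,991.2 = 1.118 × 10⁻⁵ × 27.75 × N²
N² = 183,991.2 / (31.0245 × 10⁻⁵) = 593,051,298
N ≈ √593,051,298 ≈ 24,352.6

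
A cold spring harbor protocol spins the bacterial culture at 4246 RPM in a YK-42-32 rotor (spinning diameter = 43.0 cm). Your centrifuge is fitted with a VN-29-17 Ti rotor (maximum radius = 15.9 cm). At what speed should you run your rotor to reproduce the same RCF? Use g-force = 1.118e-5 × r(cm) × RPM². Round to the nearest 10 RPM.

≈ 4940 RPM

Original rotor: r = 43.0 / 2 = 21.5 cm
RCF = 1.118 × 10⁻⁵ × r × N²
RCF_original = 1.118 × 10⁻⁵ × 21.5 × (4246)² = 1.118 × 10⁻⁵ × 21.5 × 18,028,516 ≈ 4,333.5 × g
4,333.5 = 1.118 × 10⁻⁵ × 15.9 × N²
N² = 4,333.5 / (17.7762 × 10⁻⁵) = 24,378,101
N ≈ √24,378,101 ≈ 4,937.4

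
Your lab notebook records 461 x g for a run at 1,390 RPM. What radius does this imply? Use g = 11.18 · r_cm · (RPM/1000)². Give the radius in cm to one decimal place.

≈ 21.3 cm

461 = 11.18 × r × (1.39)²
r = 461 / (11.18 × 1.9321) = 461 / 21.60088 ≈ 21.342 cm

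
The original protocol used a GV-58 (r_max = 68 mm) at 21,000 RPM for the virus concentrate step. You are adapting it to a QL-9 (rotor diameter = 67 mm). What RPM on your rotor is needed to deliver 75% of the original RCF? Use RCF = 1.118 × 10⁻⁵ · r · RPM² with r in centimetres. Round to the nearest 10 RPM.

Original rotor: r = 68 mm = 6.8 cm
RCF_original = 1.118 × 10⁻⁵ × 6.8 × (21000)² = 1.118 × 10⁻⁵ × 6.8 × 441,000,000 ≈ 33,526.6 × g
Target RCF = 0.75 × 33,526.6 ≈ 25,144.9 × g
Your rotor: r = 67 mm / 2 = 33.5 mm = 3.35 cm
25,144.9 = 1.118 × 10⁻⁵ × 3.35 × N²
N² = 25,144.9 / (3.7453 × 10⁻⁵) = 671,372,120
N ≈ √671,372,120 ≈ 25,910.8

25910 RPM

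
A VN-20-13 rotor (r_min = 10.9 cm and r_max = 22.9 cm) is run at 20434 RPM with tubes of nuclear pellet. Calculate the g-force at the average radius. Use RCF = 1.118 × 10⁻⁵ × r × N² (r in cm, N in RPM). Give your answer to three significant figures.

r_avg = (10.9 + 22.9) / 2 = 16.9 cm
RCF = 1.118 × 10⁻⁵ × 16.9 × (20434)² = 1.118 × 10⁻⁵ × 16.9 × 417,548,356 ≈ 78,892.4 × g

78900 x g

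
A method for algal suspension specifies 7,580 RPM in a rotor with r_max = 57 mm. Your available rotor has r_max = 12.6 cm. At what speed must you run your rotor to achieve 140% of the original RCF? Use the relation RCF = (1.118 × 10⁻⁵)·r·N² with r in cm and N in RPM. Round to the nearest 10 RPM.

≈ 6030 RPM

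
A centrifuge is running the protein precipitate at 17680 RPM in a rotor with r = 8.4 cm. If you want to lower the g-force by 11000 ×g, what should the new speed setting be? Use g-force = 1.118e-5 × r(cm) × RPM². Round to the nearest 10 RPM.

≈ 13980 RPM

Current RCF = 1.118 × 10⁻⁵ × 8.4 × (17680)² = 1.118 × 10⁻⁵ × 8.4 × 312,582,400 ≈ 29,355.2 × g
Target RCF = 29,355.2 − 11,000 = 18,355.2 × g
N² = 18,355.2 / (9.3912 × 10⁻⁵) = 195,451,061
N ≈ √195,451,061 ≈ 13,980.4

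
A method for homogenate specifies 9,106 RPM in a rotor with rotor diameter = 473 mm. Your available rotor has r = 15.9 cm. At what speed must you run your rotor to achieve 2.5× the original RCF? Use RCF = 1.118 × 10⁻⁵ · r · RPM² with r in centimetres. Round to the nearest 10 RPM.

17560 RPM

Original rotor: r = 473 mm / 2 = 236.5 mm = 23.65 cm
RCF = 1.118 × 10⁻⁵ × r × N²
RCF_original = 1.118 × 10⁻⁵ × 23.65 × (9106)² = 1.118 × 10⁻⁵ × 23.65 × 82,919,236 ≈ 21,924.4 × g
Target RCF = 2.5 × 21,924.4 ≈ 54,811 × g
54,811 = 1.118 × 10⁻⁵ × 15.9 × N²
N² = 54,811 / (17.7762 × 10⁻⁵) = 308,339,240
N ≈ √308,339,240 ≈ 17,559.6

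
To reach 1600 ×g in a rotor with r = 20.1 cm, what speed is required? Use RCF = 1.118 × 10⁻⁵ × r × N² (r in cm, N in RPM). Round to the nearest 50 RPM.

N ≈ 2650 RPM

RCF = 1.118 × 10⁻⁵ × r × N²
1,600 = 1.118 × 10⁻⁵ × 20.1 × N²
N² = 1,600 / (22.4718 × 10⁻⁵) = 7,120,035
N ≈ √7,120,035 ≈ 2,668.3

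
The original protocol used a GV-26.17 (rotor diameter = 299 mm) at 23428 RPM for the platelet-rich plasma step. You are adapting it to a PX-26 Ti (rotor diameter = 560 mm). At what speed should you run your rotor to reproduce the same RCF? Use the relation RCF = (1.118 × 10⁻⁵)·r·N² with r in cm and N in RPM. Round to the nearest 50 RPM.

Original rotor: r = 299 mm / 2 = 149.5 mm = 14.95 cm
RCF_original = 1.118 × 10⁻⁵ × 14.95 × (23428)² = 1.118 × 10⁻⁵ × 14.95 × 548,871,184 ≈ 91,738.9 × g
Your rotor: r = 560 mm / 2 = 280 mm = 28 cm
91,738.9 = 1.118 × 10⁻⁵ × 28 × N²
N² = 91,738.9 / (31.304 × 10⁻⁵) = 293,058,076
N ≈ √293,058,076 ≈ 17,118.9

17100 RPM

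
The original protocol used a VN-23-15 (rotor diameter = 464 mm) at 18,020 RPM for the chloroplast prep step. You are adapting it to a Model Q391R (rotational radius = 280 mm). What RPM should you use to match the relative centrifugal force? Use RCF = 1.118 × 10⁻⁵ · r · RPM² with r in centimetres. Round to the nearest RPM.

Original rotor: r = 464 mm / 2 = 232 mm = 23.2 cm
RCF = 1.118 × 10⁻⁵ × r × N²
RCF_original = 1.118 × 10⁻⁵ × 23.2 × (18020)² = 1.118 × 10⁻⁵ × 23.2 × 324,720,400 ≈ 84,224.7 × g
Your rotor: r = 280 mm = 28.0 cm
84,224.7 = 1.118 × 10⁻⁵ × 28 × N²
N² = 84,224.7 / (31.304 × 10⁻⁵) = 269,054,114
N ≈ √269,054,114 ≈ 16,402.9

16403 RPM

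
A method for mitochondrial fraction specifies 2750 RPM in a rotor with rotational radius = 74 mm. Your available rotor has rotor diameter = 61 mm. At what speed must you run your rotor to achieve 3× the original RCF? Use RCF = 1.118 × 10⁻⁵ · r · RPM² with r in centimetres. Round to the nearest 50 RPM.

Original rotor: r = 74 mm = 7.4 cm
RCF_original = 1.118 × 10⁻⁵ × 7.4 × (2750)² = 1.118 × 10⁻⁵ × 7.4 × 7,562,500 ≈ 625.7 × g
Target RCF = 3 × 625.7 ≈ 1,877.1 × g
Your rotor: r = 61 mm / 2 = 30.5 mm = 3.05 cm
1,877.1 = 1.118 × 10⁻⁵ × 3.05 × N²
N² = 1,877.1 / (3.4099 × 10⁻⁵) = 55,048,535
N ≈ √55,048,535 ≈ 7,419.5

7400 RPM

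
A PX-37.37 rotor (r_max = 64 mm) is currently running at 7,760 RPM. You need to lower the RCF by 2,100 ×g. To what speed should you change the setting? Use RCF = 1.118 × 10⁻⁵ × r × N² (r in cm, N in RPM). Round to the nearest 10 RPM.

≈ 5560 RPM

r = 64 mm = 6.4 cm
Current RCF = 1.118 × 10⁻⁵ × 6.4 × (7760)² = 1.118 × 10⁻⁵ × 6.4 × 60,217,600 ≈ 4,308.7 × g
Target RCF = 4,308.7 − 2,100 = 2,208.7 × g
N² = 2,208.7 / (7.1552 × 10⁻⁵) = 30,868,459
N ≈ √30,868,459 ≈ 5,555.9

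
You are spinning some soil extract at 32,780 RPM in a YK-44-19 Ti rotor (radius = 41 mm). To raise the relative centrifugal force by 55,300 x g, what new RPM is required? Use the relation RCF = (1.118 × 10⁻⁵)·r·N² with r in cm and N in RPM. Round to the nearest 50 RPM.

47750 RPM

r = 41 mm = 4.1 cm
Current RCF = 1.118 × 10⁻⁵ × 4.1 × (32780)² = 1.118 × 10⁻⁵ × 4.1 × 1,074,528,400 ≈ 49,254.2 × g
Target RCF = 49,254.2 + 55,300 = 104,554.2 × g
N² = 104,554.2 / (4.5838 × 10⁻⁵) = 2,280,950,303
N ≈ √2,280,950,303 ≈ 47,759.3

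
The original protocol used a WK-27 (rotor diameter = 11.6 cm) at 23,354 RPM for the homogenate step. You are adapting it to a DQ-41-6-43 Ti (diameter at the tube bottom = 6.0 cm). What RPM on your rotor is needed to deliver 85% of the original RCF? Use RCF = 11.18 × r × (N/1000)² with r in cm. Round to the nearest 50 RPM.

29950 RPM

Original rotor: r = 11.6 / 2 = 5.8 cm
RCF_original = 11.18 × 5.8 × (23.354)² = 11.18 × 5.8 × 545.409316 ≈ 35,366.5 × g
Target RCF = 0.85 × 35,366.5 ≈ 30,061.5 × g
Your rotor: r = 6.0 / 2 = 3 cm
30,061.5 = 11.18 × 3 × (N/1000)²
(N/1000)² = 30,061.5 / 33.54 = 896.288
N = 1000 × √896.288 ≈ 29,938.1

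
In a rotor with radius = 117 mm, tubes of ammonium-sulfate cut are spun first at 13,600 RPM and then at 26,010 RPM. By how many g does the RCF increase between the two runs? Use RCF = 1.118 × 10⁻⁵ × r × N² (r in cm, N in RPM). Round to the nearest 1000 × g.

64000 g

r = 117 mm = 11.7 cm
RCF₁ = 1.118 × 10⁻⁵ × 11.7 × (13600)² = 1.118 × 10⁻⁵ × 11.7 × 184,960,000 ≈ 24,193.9 × g
RCF₂ = 1.118 × 10⁻⁵ × 11.7 × (26010)² = 1.118 × 10⁻⁵ × 11.7 × 676,520,100 ≈ 88,492.9 × g
Increase = 88,492.9 − 24,193.9 = 64,299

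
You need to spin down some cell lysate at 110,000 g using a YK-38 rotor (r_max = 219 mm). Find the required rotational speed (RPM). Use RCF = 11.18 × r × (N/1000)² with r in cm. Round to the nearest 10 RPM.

r = 219 mm = 21.9 cm
110,000 = 11.18 × 21.9 × (N/1000)²
(N/1000)² = 110,000 / 244.842 = 449.2693
N = 1000 × √449.2693 ≈ 21,196.0

21200 RPM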